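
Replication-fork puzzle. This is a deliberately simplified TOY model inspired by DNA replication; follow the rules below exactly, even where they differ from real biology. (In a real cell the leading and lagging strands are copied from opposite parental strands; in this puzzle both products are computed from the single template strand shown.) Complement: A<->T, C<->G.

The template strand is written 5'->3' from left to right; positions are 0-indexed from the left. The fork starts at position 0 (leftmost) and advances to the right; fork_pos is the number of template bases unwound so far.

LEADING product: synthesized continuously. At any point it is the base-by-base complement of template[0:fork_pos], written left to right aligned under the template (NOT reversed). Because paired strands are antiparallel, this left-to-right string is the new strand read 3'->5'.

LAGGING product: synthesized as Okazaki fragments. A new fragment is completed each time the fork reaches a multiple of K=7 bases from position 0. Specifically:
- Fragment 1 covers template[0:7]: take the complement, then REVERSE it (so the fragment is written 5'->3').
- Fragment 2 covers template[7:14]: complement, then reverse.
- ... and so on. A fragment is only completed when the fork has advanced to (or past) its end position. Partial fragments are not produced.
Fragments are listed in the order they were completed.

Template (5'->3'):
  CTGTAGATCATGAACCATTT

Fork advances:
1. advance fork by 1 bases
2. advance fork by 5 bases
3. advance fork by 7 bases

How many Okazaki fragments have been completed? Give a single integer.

Answer: 1

Derivation:
Step 1: advance 1 -> fork_pos = 0 + 1 = 1. Next multiple of 7 is 7 (not reached); still 0 fragment(s).
Step 2: advance 5 -> fork_pos = 1 + 5 = 6. Next multiple of 7 is 7 (not reached); still 0 fragment(s).
Step 3: advance 7 -> fork_pos = 6 + 7 = 13. Reached multiple(s) of 7: 7 -> fragment 1 completed (1 total).
Check: final fork_pos = 13; the multiples of 7 that are <= 13 are 7..7 -> 13 // 7 = 1 completed fragment(s).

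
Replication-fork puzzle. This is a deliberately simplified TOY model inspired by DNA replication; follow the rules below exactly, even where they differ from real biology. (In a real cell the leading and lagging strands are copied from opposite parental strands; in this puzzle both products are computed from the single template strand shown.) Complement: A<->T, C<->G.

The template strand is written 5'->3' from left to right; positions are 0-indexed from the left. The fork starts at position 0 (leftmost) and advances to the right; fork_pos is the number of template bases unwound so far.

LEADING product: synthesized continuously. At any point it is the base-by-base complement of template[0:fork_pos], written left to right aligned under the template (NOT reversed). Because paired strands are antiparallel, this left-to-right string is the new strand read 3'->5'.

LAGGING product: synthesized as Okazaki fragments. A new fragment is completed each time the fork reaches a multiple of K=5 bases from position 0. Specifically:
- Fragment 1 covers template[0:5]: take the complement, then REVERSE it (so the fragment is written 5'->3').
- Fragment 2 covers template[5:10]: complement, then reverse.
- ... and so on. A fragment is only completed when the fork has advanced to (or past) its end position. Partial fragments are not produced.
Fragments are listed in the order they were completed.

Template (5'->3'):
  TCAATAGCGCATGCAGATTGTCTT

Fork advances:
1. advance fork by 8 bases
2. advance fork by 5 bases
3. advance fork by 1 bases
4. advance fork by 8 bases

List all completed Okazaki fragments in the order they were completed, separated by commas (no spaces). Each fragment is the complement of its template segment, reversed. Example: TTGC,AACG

Answer: ATTGA,GCGCT,TGCAT,CAATC

Derivation:
Step 1: advance 8 -> fork_pos = 0 + 8 = 8. Reached multiple(s) of 5: 5 -> fragment 1 completed (1 total).
Step 2: advance 5 -> fork_pos = 8 + 5 = 13. Reached multiple(s) of 5: 10 -> fragment 2 completed (2 total).
Step 3: advance 1 -> fork_pos = 13 + 1 = 14. Next multiple of 5 is 15 (not reached); still 2 fragment(s).
Step 4: advance 8 -> fork_pos = 14 + 8 = 22. Reached multiple(s) of 5: 15, 20 -> fragments 3-4 completed (4 total).
Final fork_pos = 22, so 4 fragment(s) are complete. Build each: template segment -> complement -> reverse.
Fragment 1: template[0:5] = TCAAT -> complement AGTTA -> reversed ATTGA
Fragment 2: template[5:10] = AGCGC -> complement TCGCG -> reversed GCGCT
Fragment 3: template[10:15] = ATGCA -> complement TACGT -> reversed TGCAT
Fragment 4: template[15:20] = GATTG -> complement CTAAC -> reversed CAATC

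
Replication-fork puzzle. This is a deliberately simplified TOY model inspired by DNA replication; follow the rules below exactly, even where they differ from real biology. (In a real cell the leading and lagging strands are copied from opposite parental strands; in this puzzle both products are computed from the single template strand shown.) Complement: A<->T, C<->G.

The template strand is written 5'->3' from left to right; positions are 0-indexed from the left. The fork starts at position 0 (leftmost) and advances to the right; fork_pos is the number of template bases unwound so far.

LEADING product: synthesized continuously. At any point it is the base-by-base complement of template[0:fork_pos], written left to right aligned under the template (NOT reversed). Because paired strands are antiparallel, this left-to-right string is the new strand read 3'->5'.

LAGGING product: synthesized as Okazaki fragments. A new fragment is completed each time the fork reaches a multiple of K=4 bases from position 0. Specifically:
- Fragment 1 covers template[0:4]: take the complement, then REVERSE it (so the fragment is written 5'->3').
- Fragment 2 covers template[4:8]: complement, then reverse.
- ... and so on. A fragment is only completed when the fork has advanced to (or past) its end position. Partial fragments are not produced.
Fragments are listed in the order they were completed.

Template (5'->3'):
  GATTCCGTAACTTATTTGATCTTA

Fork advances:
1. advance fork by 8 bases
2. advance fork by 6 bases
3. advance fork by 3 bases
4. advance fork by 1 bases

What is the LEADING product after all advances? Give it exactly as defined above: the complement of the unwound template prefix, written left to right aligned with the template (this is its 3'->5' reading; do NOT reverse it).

Answer: CTAAGGCATTGAATAAAC

Derivation:
Step 1: advance 8 -> fork_pos = 0 + 8 = 8.
Step 2: advance 6 -> fork_pos = 8 + 6 = 14.
Step 3: advance 3 -> fork_pos = 14 + 3 = 17.
Step 4: advance 1 -> fork_pos = 17 + 1 = 18.
Unwound prefix: template[0:18] = GATTCCGTAACTTATTTG
Complement it base by base (A<->T, C<->G), keeping left-to-right order:
  [0:5] GATTC -> CTAAG
  [5:10] CGTAA -> GCATT
  [10:15] CTTAT -> GAATA
  [15:18] TTG -> AAC
Concatenate: CTAAGGCATTGAATAAAC (length 18; written aligned with the template, i.e. 3'->5').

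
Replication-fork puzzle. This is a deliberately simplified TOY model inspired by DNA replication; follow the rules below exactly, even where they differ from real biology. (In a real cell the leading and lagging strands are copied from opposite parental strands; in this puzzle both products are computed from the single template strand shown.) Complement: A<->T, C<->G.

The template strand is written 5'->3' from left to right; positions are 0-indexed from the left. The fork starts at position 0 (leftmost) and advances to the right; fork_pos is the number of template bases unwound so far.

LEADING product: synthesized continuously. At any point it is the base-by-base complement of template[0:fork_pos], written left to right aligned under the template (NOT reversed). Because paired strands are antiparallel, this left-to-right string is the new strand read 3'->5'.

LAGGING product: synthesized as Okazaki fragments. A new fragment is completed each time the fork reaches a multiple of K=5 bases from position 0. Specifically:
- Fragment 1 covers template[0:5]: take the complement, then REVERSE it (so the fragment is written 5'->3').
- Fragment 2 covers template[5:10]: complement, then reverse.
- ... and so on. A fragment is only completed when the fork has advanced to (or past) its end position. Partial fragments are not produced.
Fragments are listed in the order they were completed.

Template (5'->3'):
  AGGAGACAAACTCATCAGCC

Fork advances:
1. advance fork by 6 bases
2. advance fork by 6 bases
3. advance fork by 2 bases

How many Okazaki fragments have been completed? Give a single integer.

Step 1: advance 6 -> fork_pos = 0 + 6 = 6. Reached multiple(s) of 5: 5 -> fragment 1 completed (1 total).
Step 2: advance 6 -> fork_pos = 6 + 6 = 12. Reached multiple(s) of 5: 10 -> fragment 2 completed (2 total).
Step 3: advance 2 -> fork_pos = 12 + 2 = 14. Next multiple of 5 is 15 (not reached); still 2 fragment(s).
Check: final fork_pos = 14; the multiples of 5 that are <= 14 are 5..10 -> 14 // 5 = 2 completed fragment(s).

Answer: 2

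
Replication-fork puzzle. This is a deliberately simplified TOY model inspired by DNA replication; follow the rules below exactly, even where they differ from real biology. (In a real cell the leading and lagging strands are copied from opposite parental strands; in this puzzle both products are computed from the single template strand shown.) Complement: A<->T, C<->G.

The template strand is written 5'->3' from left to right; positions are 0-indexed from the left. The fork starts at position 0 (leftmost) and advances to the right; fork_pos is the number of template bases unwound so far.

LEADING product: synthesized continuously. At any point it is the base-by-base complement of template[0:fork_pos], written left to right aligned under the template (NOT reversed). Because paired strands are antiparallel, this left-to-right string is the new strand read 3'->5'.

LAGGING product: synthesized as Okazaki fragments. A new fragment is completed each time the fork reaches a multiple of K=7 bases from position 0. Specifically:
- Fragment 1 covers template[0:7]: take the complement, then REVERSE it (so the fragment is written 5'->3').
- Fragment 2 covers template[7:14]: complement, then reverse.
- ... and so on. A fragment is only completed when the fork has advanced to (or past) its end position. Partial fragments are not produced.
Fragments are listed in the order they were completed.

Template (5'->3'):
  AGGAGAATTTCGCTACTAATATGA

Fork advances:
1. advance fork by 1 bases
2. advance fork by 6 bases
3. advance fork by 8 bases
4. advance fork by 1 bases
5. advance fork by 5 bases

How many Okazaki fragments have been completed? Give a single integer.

Answer: 3

Derivation:
Step 1: advance 1 -> fork_pos = 0 + 1 = 1. Next multiple of 7 is 7 (not reached); still 0 fragment(s).
Step 2: advance 6 -> fork_pos = 1 + 6 = 7. Reached multiple(s) of 7: 7 -> fragment 1 completed (1 total).
Step 3: advance 8 -> fork_pos = 7 + 8 = 15. Reached multiple(s) of 7: 14 -> fragment 2 completed (2 total).
Step 4: advance 1 -> fork_pos = 15 + 1 = 16. Next multiple of 7 is 21 (not reached); still 2 fragment(s).
Step 5: advance 5 -> fork_pos = 16 + 5 = 21. Reached multiple(s) of 7: 21 -> fragment 3 completed (3 total).
Check: final fork_pos = 21; the multiples of 7 that are <= 21 are 7..21 -> 21 // 7 = 3 completed fragment(s).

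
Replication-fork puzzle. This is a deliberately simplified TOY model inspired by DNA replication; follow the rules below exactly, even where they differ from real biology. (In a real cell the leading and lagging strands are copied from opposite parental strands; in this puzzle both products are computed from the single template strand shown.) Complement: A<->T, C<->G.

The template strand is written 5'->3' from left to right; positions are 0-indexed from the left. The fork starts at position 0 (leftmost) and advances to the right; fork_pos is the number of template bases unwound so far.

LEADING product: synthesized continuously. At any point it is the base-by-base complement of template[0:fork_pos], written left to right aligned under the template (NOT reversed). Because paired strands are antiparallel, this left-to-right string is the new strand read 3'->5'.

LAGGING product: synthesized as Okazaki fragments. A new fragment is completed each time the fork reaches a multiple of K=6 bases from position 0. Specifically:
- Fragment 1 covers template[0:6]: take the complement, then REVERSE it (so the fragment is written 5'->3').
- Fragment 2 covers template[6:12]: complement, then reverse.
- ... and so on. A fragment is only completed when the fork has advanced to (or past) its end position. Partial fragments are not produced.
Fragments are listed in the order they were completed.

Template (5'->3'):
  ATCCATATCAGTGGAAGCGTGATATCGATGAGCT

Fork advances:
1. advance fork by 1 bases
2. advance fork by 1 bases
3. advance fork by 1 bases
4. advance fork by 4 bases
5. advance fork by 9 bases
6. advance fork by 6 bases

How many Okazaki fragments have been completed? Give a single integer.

Step 1: advance 1 -> fork_pos = 0 + 1 = 1. Next multiple of 6 is 6 (not reached); still 0 fragment(s).
Step 2: advance 1 -> fork_pos = 1 + 1 = 2. Next multiple of 6 is 6 (not reached); still 0 fragment(s).
Step 3: advance 1 -> fork_pos = 2 + 1 = 3. Next multiple of 6 is 6 (not reached); still 0 fragment(s).
Step 4: advance 4 -> fork_pos = 3 + 4 = 7. Reached multiple(s) of 6: 6 -> fragment 1 completed (1 total).
Step 5: advance 9 -> fork_pos = 7 + 9 = 16. Reached multiple(s) of 6: 12 -> fragment 2 completed (2 total).
Step 6: advance 6 -> fork_pos = 16 + 6 = 22. Reached multiple(s) of 6: 18 -> fragment 3 completed (3 total).
Check: final fork_pos = 22; the multiples of 6 that are <= 22 are 6..18 -> 22 // 6 = 3 completed fragment(s).

Answer: 3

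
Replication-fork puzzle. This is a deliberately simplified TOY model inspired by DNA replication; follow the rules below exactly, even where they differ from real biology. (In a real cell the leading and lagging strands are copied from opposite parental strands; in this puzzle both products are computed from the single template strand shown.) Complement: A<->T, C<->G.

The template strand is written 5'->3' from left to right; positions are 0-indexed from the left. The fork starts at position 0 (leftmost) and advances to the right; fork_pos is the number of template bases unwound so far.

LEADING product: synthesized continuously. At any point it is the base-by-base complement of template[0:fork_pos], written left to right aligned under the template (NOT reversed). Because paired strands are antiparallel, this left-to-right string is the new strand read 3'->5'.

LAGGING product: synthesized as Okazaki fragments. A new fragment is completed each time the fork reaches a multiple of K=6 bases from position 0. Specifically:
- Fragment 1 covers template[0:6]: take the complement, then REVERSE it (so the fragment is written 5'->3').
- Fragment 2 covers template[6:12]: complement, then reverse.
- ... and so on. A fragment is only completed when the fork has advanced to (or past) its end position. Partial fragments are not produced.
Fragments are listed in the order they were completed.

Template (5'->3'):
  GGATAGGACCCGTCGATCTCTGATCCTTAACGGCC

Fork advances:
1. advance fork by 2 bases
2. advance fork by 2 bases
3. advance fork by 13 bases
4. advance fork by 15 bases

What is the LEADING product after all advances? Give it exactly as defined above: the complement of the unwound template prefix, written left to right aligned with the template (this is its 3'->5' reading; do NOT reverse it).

Answer: CCTATCCTGGGCAGCTAGAGACTAGGAATTGC

Derivation:
Step 1: advance 2 -> fork_pos = 0 + 2 = 2.
Step 2: advance 2 -> fork_pos = 2 + 2 = 4.
Step 3: advance 13 -> fork_pos = 4 + 13 = 17.
Step 4: advance 15 -> fork_pos = 17 + 15 = 32.
Unwound prefix: template[0:32] = GGATAGGACCCGTCGATCTCTGATCCTTAACG
Complement it base by base (A<->T, C<->G), keeping left-to-right order:
  [0:5] GGATA -> CCTAT
  [5:10] GGACC -> CCTGG
  [10:15] CGTCG -> GCAGC
  [15:20] ATCTC -> TAGAG
  [20:25] TGATC -> ACTAG
  [25:30] CTTAA -> GAATT
  [30:32] CG -> GC
Concatenate: CCTATCCTGGGCAGCTAGAGACTAGGAATTGC (length 32; written aligned with the template, i.e. 3'->5').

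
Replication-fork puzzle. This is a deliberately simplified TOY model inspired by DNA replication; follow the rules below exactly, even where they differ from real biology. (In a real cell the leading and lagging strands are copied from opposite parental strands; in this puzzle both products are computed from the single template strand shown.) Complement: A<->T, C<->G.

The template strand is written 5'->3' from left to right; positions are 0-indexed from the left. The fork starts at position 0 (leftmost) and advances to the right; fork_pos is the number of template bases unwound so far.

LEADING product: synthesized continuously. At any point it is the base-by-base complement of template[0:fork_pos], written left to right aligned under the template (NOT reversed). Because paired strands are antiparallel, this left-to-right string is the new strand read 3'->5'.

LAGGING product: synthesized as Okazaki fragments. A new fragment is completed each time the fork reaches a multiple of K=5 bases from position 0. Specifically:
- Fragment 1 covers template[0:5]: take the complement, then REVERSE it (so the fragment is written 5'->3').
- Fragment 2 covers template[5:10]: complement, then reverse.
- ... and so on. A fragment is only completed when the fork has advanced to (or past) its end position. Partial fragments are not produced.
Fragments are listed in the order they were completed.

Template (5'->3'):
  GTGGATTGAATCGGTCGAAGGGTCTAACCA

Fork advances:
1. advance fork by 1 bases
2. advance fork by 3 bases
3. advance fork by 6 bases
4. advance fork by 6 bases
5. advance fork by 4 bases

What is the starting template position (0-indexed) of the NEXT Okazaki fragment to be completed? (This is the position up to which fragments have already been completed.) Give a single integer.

Step 1: advance 1 -> fork_pos = 0 + 1 = 1. Next multiple of 5 is 5 (not reached); still 0 fragment(s).
Step 2: advance 3 -> fork_pos = 1 + 3 = 4. Next multiple of 5 is 5 (not reached); still 0 fragment(s).
Step 3: advance 6 -> fork_pos = 4 + 6 = 10. Reached multiple(s) of 5: 5, 10 -> fragments 1-2 completed (2 total).
Step 4: advance 6 -> fork_pos = 10 + 6 = 16. Reached multiple(s) of 5: 15 -> fragment 3 completed (3 total).
Step 5: advance 4 -> fork_pos = 16 + 4 = 20. Reached multiple(s) of 5: 20 -> fragment 4 completed (4 total).
4 fragment(s) completed, covering template[0:20] (4 x 5 = 20). The next fragment, fragment 5, covers template[20:25], so it starts at position 20.

Answer: 20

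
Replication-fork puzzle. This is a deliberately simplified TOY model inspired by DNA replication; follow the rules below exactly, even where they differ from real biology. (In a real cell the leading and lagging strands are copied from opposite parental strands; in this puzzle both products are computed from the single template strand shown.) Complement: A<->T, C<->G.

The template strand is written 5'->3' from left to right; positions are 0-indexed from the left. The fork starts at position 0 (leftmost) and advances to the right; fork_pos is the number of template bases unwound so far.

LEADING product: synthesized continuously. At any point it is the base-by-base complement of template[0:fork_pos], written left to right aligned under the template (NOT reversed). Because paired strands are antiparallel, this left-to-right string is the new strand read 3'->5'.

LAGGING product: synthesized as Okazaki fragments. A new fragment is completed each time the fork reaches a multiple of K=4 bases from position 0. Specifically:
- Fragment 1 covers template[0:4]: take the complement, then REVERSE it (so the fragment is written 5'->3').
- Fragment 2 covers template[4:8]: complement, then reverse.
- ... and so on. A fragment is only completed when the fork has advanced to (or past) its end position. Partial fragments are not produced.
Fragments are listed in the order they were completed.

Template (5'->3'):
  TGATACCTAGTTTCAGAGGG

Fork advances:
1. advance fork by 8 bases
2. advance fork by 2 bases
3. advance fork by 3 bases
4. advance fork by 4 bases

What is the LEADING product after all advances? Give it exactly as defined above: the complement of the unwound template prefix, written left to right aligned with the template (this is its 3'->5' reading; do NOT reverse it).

Answer: ACTATGGATCAAAGTCT

Derivation:
Step 1: advance 8 -> fork_pos = 0 + 8 = 8.
Step 2: advance 2 -> fork_pos = 8 + 2 = 10.
Step 3: advance 3 -> fork_pos = 10 + 3 = 13.
Step 4: advance 4 -> fork_pos = 13 + 4 = 17.
Unwound prefix: template[0:17] = TGATACCTAGTTTCAGA
Complement it base by base (A<->T, C<->G), keeping left-to-right order:
  [0:5] TGATA -> ACTAT
  [5:10] CCTAG -> GGATC
  [10:15] TTTCA -> AAAGT
  [15:17] GA -> CT
Concatenate: ACTATGGATCAAAGTCT (length 17; written aligned with the template, i.e. 3'->5').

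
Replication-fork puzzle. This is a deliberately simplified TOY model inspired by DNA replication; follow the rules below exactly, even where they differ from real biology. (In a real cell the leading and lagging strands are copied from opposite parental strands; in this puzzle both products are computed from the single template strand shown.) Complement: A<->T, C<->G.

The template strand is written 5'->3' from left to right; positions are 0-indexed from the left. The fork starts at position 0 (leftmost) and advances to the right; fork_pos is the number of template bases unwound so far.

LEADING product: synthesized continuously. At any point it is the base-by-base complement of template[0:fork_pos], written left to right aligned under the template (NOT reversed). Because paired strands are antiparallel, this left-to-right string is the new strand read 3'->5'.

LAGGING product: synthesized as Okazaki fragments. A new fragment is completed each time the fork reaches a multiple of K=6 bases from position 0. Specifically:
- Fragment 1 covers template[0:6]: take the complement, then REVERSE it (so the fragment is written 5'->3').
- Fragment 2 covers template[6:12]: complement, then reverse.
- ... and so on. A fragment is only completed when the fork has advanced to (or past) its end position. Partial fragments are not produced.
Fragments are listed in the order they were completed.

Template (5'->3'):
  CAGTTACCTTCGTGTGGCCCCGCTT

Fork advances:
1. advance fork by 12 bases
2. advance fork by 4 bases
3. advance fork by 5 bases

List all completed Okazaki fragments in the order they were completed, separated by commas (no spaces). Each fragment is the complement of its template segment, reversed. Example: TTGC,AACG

Answer: TAACTG,CGAAGG,GCCACA

Derivation:
Step 1: advance 12 -> fork_pos = 0 + 12 = 12. Reached multiple(s) of 6: 6, 12 -> fragments 1-2 completed (2 total).
Step 2: advance 4 -> fork_pos = 12 + 4 = 16. Next multiple of 6 is 18 (not reached); still 2 fragment(s).
Step 3: advance 5 -> fork_pos = 16 + 5 = 21. Reached multiple(s) of 6: 18 -> fragment 3 completed (3 total).
Final fork_pos = 21, so 3 fragment(s) are complete. Build each: template segment -> complement -> reverse.
Fragment 1: template[0:6] = CAGTTA -> complement GTCAAT -> reversed TAACTG
Fragment 2: template[6:12] = CCTTCG -> complement GGAAGC -> reversed CGAAGG
Fragment 3: template[12:18] = TGTGGC -> complement ACACCG -> reversed GCCACA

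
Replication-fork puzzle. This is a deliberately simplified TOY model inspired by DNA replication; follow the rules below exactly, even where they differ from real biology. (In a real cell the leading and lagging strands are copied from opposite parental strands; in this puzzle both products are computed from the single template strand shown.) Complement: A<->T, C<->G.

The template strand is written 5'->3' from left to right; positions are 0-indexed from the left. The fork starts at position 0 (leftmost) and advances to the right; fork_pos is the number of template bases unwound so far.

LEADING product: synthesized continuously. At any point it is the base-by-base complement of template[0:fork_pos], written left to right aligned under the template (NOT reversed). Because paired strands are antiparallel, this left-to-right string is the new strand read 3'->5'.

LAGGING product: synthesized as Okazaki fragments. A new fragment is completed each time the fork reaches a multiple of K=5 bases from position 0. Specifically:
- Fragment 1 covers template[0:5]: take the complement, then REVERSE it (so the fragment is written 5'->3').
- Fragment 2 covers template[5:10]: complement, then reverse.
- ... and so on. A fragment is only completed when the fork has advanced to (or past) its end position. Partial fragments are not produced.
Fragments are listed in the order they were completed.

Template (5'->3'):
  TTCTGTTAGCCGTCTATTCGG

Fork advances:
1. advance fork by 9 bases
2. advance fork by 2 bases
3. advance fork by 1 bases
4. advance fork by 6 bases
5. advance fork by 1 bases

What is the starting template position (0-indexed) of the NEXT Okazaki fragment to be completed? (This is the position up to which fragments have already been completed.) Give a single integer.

Step 1: advance 9 -> fork_pos = 0 + 9 = 9. Reached multiple(s) of 5: 5 -> fragment 1 completed (1 total).
Step 2: advance 2 -> fork_pos = 9 + 2 = 11. Reached multiple(s) of 5: 10 -> fragment 2 completed (2 total).
Step 3: advance 1 -> fork_pos = 11 + 1 = 12. Next multiple of 5 is 15 (not reached); still 2 fragment(s).
Step 4: advance 6 -> fork_pos = 12 + 6 = 18. Reached multiple(s) of 5: 15 -> fragment 3 completed (3 total).
Step 5: advance 1 -> fork_pos = 18 + 1 = 19. Next multiple of 5 is 20 (not reached); still 3 fragment(s).
3 fragment(s) completed, covering template[0:15] (3 x 5 = 15). The next fragment, fragment 4, covers template[15:20], so it starts at position 15.

Answer: 15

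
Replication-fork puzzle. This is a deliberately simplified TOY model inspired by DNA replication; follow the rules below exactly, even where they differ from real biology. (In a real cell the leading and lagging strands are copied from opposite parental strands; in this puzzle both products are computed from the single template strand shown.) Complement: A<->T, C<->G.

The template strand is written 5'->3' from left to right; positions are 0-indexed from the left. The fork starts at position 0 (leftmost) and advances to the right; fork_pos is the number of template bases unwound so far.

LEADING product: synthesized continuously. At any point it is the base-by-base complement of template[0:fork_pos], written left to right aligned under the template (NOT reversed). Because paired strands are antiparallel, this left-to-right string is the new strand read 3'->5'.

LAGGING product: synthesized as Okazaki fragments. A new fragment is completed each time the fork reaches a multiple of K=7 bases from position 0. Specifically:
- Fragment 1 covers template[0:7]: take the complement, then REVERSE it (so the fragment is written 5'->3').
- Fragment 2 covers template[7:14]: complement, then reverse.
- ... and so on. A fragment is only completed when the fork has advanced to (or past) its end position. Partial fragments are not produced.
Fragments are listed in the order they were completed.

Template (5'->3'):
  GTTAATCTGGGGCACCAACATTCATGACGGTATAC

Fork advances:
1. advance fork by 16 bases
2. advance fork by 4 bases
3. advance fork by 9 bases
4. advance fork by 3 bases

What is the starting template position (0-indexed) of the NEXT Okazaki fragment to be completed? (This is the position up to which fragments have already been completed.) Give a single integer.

Answer: 28

Derivation:
Step 1: advance 16 -> fork_pos = 0 + 16 = 16. Reached multiple(s) of 7: 7, 14 -> fragments 1-2 completed (2 total).
Step 2: advance 4 -> fork_pos = 16 + 4 = 20. Next multiple of 7 is 21 (not reached); still 2 fragment(s).
Step 3: advance 9 -> fork_pos = 20 + 9 = 29. Reached multiple(s) of 7: 21, 28 -> fragments 3-4 completed (4 total).
Step 4: advance 3 -> fork_pos = 29 + 3 = 32. Next multiple of 7 is 35 (not reached); still 4 fragment(s).
4 fragment(s) completed, covering template[0:28] (4 x 7 = 28). The next fragment, fragment 5, covers template[28:35], so it starts at position 28.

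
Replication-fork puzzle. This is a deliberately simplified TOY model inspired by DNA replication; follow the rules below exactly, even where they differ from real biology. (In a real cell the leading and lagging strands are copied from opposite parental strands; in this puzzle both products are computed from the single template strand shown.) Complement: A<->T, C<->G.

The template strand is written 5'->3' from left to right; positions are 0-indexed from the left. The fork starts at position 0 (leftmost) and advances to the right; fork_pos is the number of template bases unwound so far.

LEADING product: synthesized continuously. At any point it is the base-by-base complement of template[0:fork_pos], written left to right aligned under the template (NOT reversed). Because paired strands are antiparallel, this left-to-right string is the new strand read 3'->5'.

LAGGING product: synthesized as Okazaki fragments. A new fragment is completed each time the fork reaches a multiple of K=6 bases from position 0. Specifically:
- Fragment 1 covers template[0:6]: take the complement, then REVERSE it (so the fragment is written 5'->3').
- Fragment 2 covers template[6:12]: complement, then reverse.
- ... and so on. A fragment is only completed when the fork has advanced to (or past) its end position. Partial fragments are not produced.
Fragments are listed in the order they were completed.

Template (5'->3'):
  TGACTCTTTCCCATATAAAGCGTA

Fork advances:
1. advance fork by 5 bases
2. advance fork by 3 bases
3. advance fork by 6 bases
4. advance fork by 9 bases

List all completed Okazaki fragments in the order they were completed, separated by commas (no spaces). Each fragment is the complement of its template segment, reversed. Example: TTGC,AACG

Answer: GAGTCA,GGGAAA,TTATAT

Derivation:
Step 1: advance 5 -> fork_pos = 0 + 5 = 5. Next multiple of 6 is 6 (not reached); still 0 fragment(s).
Step 2: advance 3 -> fork_pos = 5 + 3 = 8. Reached multiple(s) of 6: 6 -> fragment 1 completed (1 total).
Step 3: advance 6 -> fork_pos = 8 + 6 = 14. Reached multiple(s) of 6: 12 -> fragment 2 completed (2 total).
Step 4: advance 9 -> fork_pos = 14 + 9 = 23. Reached multiple(s) of 6: 18 -> fragment 3 completed (3 total).
Final fork_pos = 23, so 3 fragment(s) are complete. Build each: template segment -> complement -> reverse.
Fragment 1: template[0:6] = TGACTC -> complement ACTGAG -> reversed GAGTCA
Fragment 2: template[6:12] = TTTCCC -> complement AAAGGG -> reversed GGGAAA
Fragment 3: template[12:18] = ATATAA -> complement TATATT -> reversed TTATAT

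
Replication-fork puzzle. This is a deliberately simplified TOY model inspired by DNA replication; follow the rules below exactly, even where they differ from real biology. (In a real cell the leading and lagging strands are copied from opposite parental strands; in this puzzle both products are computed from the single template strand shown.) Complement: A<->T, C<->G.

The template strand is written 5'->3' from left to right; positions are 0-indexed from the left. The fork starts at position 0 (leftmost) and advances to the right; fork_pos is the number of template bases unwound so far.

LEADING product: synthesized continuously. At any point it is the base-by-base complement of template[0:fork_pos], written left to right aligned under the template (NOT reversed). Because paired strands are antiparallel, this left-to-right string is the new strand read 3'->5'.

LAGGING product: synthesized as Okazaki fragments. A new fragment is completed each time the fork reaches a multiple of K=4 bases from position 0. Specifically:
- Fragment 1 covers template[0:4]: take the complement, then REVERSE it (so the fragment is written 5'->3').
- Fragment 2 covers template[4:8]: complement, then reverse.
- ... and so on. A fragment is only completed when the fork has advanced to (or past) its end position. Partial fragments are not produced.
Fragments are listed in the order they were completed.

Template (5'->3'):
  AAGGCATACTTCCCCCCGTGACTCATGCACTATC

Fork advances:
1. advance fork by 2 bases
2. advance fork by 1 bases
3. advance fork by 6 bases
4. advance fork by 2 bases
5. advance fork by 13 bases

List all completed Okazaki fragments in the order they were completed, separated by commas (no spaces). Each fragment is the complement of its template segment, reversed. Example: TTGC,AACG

Answer: CCTT,TATG,GAAG,GGGG,CACG,GAGT

Derivation:
Step 1: advance 2 -> fork_pos = 0 + 2 = 2. Next multiple of 4 is 4 (not reached); still 0 fragment(s).
Step 2: advance 1 -> fork_pos = 2 + 1 = 3. Next multiple of 4 is 4 (not reached); still 0 fragment(s).
Step 3: advance 6 -> fork_pos = 3 + 6 = 9. Reached multiple(s) of 4: 4, 8 -> fragments 1-2 completed (2 total).
Step 4: advance 2 -> fork_pos = 9 + 2 = 11. Next multiple of 4 is 12 (not reached); still 2 fragment(s).
Step 5: advance 13 -> fork_pos = 11 + 13 = 24. Reached multiple(s) of 4: 12, 16, 20, 24 -> fragments 3-6 completed (6 total).
Final fork_pos = 24, so 6 fragment(s) are complete. Build each: template segment -> complement -> reverse.
Fragment 1: template[0:4] = AAGG -> complement TTCC -> reversed CCTT
Fragment 2: template[4:8] = CATA -> complement GTAT -> reversed TATG
Fragment 3: template[8:12] = CTTC -> complement GAAG -> reversed GAAG
Fragment 4: template[12:16] = CCCC -> complement GGGG -> reversed GGGG
Fragment 5: template[16:20] = CGTG -> complement GCAC -> reversed CACG
Fragment 6: template[20:24] = ACTC -> complement TGAG -> reversed GAGT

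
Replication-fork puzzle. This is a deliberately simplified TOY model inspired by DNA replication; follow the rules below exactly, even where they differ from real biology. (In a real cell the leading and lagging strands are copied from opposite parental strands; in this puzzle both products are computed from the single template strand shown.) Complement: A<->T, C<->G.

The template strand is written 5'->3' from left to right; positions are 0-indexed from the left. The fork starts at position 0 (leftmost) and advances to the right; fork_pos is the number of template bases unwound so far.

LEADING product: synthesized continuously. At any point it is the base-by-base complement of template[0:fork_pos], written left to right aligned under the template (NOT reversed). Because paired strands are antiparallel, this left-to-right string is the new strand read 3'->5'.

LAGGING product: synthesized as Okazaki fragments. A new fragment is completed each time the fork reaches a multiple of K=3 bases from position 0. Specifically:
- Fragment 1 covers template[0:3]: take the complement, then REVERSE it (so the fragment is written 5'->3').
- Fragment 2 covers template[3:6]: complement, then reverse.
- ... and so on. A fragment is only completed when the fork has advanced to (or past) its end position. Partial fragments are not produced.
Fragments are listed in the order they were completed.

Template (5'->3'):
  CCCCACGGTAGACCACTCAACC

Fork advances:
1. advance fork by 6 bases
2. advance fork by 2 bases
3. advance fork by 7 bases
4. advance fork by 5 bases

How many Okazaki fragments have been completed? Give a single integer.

Step 1: advance 6 -> fork_pos = 0 + 6 = 6. Reached multiple(s) of 3: 3, 6 -> fragments 1-2 completed (2 total).
Step 2: advance 2 -> fork_pos = 6 + 2 = 8. Next multiple of 3 is 9 (not reached); still 2 fragment(s).
Step 3: advance 7 -> fork_pos = 8 + 7 = 15. Reached multiple(s) of 3: 9, 12, 15 -> fragments 3-5 completed (5 total).
Step 4: advance 5 -> fork_pos = 15 + 5 = 20. Reached multiple(s) of 3: 18 -> fragment 6 completed (6 total).
Check: final fork_pos = 20; the multiples of 3 that are <= 20 are 3..18 -> 20 // 3 = 6 completed fragment(s).

Answer: 6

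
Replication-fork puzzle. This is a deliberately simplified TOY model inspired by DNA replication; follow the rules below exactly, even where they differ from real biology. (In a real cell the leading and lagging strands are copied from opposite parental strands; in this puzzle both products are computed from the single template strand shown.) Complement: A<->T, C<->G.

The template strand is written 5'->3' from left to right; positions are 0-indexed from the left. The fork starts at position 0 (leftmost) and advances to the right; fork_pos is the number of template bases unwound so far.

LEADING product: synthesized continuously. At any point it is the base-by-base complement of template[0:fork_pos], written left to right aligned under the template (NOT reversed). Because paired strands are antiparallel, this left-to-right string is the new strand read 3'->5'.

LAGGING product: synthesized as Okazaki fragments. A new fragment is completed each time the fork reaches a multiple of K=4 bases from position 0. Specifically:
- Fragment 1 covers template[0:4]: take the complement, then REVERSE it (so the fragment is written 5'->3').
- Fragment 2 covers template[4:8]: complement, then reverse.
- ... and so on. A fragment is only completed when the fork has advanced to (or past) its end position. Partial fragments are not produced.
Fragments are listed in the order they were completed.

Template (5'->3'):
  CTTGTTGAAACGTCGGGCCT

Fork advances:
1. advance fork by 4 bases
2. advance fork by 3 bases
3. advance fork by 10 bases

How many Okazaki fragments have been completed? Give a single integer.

Answer: 4

Derivation:
Step 1: advance 4 -> fork_pos = 0 + 4 = 4. Reached multiple(s) of 4: 4 -> fragment 1 completed (1 total).
Step 2: advance 3 -> fork_pos = 4 + 3 = 7. Next multiple of 4 is 8 (not reached); still 1 fragment(s).
Step 3: advance 10 -> fork_pos = 7 + 10 = 17. Reached multiple(s) of 4: 8, 12, 16 -> fragments 2-4 completed (4 total).
Check: final fork_pos = 17; the multiples of 4 that are <= 17 are 4..16 -> 17 // 4 = 4 completed fragment(s).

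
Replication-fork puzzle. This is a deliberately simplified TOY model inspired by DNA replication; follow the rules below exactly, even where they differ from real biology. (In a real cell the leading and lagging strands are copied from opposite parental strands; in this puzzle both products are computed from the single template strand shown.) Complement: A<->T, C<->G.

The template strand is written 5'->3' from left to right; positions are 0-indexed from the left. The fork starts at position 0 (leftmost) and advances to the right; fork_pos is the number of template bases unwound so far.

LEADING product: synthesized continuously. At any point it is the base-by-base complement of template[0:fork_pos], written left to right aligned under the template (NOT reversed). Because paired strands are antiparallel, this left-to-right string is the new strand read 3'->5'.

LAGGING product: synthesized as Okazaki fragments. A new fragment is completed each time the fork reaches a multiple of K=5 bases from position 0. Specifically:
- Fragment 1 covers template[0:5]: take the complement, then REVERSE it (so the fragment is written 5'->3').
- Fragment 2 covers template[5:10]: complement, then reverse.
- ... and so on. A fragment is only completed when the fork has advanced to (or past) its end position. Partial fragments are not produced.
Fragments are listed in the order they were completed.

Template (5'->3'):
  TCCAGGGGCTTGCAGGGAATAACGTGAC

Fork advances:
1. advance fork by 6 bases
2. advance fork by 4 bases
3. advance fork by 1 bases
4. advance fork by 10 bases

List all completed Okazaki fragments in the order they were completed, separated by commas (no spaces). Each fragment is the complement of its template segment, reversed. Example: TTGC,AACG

Step 1: advance 6 -> fork_pos = 0 + 6 = 6. Reached multiple(s) of 5: 5 -> fragment 1 completed (1 total).
Step 2: advance 4 -> fork_pos = 6 + 4 = 10. Reached multiple(s) of 5: 10 -> fragment 2 completed (2 total).
Step 3: advance 1 -> fork_pos = 10 + 1 = 11. Next multiple of 5 is 15 (not reached); still 2 fragment(s).
Step 4: advance 10 -> fork_pos = 11 + 10 = 21. Reached multiple(s) of 5: 15, 20 -> fragments 3-4 completed (4 total).
Final fork_pos = 21, so 4 fragment(s) are complete. Build each: template segment -> complement -> reverse.
Fragment 1: template[0:5] = TCCAG -> complement AGGTC -> reversed CTGGA
Fragment 2: template[5:10] = GGGCT -> complement CCCGA -> reversed AGCCC
Fragment 3: template[10:15] = TGCAG -> complement ACGTC -> reversed CTGCA
Fragment 4: template[15:20] = GGAAT -> complement CCTTA -> reversed ATTCC

Answer: CTGGA,AGCCC,CTGCA,ATTCC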